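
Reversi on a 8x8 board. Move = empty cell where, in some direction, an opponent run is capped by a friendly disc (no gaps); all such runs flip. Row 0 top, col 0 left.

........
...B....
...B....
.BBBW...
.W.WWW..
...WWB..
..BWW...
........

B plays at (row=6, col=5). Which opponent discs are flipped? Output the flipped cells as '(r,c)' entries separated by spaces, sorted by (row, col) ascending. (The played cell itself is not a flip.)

Dir NW: opp run (5,4) (4,3) capped by B -> flip
Dir N: first cell 'B' (not opp) -> no flip
Dir NE: first cell '.' (not opp) -> no flip
Dir W: opp run (6,4) (6,3) capped by B -> flip
Dir E: first cell '.' (not opp) -> no flip
Dir SW: first cell '.' (not opp) -> no flip
Dir S: first cell '.' (not opp) -> no flip
Dir SE: first cell '.' (not opp) -> no flip

Answer: (4,3) (5,4) (6,3) (6,4)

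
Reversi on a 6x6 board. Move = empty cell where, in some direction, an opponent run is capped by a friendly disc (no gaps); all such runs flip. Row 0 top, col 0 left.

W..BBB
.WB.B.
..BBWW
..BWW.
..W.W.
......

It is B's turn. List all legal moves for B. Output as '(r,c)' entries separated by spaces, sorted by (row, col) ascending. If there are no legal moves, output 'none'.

(0,1): no bracket -> illegal
(0,2): no bracket -> illegal
(1,0): flips 1 -> legal
(1,3): no bracket -> illegal
(1,5): no bracket -> illegal
(2,0): no bracket -> illegal
(2,1): no bracket -> illegal
(3,1): no bracket -> illegal
(3,5): flips 2 -> legal
(4,1): no bracket -> illegal
(4,3): flips 1 -> legal
(4,5): flips 1 -> legal
(5,1): no bracket -> illegal
(5,2): flips 1 -> legal
(5,3): no bracket -> illegal
(5,4): flips 3 -> legal
(5,5): flips 2 -> legal

Answer: (1,0) (3,5) (4,3) (4,5) (5,2) (5,4) (5,5)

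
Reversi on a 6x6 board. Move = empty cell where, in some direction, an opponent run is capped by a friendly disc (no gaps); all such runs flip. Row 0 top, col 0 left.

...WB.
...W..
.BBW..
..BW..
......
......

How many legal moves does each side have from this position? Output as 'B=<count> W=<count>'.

Answer: B=5 W=5

Derivation:
-- B to move --
(0,2): flips 1 -> legal
(1,2): no bracket -> illegal
(1,4): flips 1 -> legal
(2,4): flips 1 -> legal
(3,4): flips 1 -> legal
(4,2): no bracket -> illegal
(4,3): no bracket -> illegal
(4,4): flips 1 -> legal
B mobility = 5
-- W to move --
(0,5): flips 1 -> legal
(1,0): no bracket -> illegal
(1,1): flips 1 -> legal
(1,2): no bracket -> illegal
(1,4): no bracket -> illegal
(1,5): no bracket -> illegal
(2,0): flips 2 -> legal
(3,0): no bracket -> illegal
(3,1): flips 2 -> legal
(4,1): flips 1 -> legal
(4,2): no bracket -> illegal
(4,3): no bracket -> illegal
W mobility = 5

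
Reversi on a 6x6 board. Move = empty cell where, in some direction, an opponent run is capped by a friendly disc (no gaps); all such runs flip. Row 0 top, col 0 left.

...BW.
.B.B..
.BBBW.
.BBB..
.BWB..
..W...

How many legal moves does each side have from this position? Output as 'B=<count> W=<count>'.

-- B to move --
(0,5): flips 1 -> legal
(1,4): no bracket -> illegal
(1,5): flips 1 -> legal
(2,5): flips 1 -> legal
(3,4): no bracket -> illegal
(3,5): flips 1 -> legal
(5,1): flips 1 -> legal
(5,3): flips 1 -> legal
B mobility = 6
-- W to move --
(0,0): no bracket -> illegal
(0,1): no bracket -> illegal
(0,2): flips 2 -> legal
(1,0): no bracket -> illegal
(1,2): flips 2 -> legal
(1,4): no bracket -> illegal
(2,0): flips 4 -> legal
(3,0): flips 1 -> legal
(3,4): flips 1 -> legal
(4,0): flips 4 -> legal
(4,4): flips 1 -> legal
(5,0): no bracket -> illegal
(5,1): no bracket -> illegal
(5,3): no bracket -> illegal
(5,4): no bracket -> illegal
W mobility = 7

Answer: B=6 W=7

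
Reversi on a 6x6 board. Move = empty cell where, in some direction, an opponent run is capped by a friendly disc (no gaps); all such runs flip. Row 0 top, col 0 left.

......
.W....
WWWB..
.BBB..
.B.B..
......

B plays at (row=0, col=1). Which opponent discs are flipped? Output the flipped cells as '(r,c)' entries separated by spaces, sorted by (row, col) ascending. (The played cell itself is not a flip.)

Dir NW: edge -> no flip
Dir N: edge -> no flip
Dir NE: edge -> no flip
Dir W: first cell '.' (not opp) -> no flip
Dir E: first cell '.' (not opp) -> no flip
Dir SW: first cell '.' (not opp) -> no flip
Dir S: opp run (1,1) (2,1) capped by B -> flip
Dir SE: first cell '.' (not opp) -> no flip

Answer: (1,1) (2,1)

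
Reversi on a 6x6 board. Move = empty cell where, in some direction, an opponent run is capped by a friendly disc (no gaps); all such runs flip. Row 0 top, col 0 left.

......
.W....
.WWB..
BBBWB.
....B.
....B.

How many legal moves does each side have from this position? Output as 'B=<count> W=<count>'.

Answer: B=7 W=8

Derivation:
-- B to move --
(0,0): flips 3 -> legal
(0,1): flips 2 -> legal
(0,2): no bracket -> illegal
(1,0): flips 1 -> legal
(1,2): flips 2 -> legal
(1,3): flips 1 -> legal
(2,0): flips 2 -> legal
(2,4): no bracket -> illegal
(4,2): no bracket -> illegal
(4,3): flips 1 -> legal
B mobility = 7
-- W to move --
(1,2): no bracket -> illegal
(1,3): flips 1 -> legal
(1,4): no bracket -> illegal
(2,0): no bracket -> illegal
(2,4): flips 1 -> legal
(2,5): no bracket -> illegal
(3,5): flips 1 -> legal
(4,0): flips 1 -> legal
(4,1): flips 1 -> legal
(4,2): flips 1 -> legal
(4,3): flips 1 -> legal
(4,5): no bracket -> illegal
(5,3): no bracket -> illegal
(5,5): flips 1 -> legal
W mobility = 8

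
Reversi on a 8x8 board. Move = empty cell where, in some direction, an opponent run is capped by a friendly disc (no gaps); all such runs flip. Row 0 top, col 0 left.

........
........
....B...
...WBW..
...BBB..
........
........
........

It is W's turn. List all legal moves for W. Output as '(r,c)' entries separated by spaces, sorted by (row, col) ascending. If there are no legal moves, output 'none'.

(1,3): flips 1 -> legal
(1,4): no bracket -> illegal
(1,5): flips 1 -> legal
(2,3): no bracket -> illegal
(2,5): no bracket -> illegal
(3,2): no bracket -> illegal
(3,6): no bracket -> illegal
(4,2): no bracket -> illegal
(4,6): no bracket -> illegal
(5,2): no bracket -> illegal
(5,3): flips 2 -> legal
(5,4): no bracket -> illegal
(5,5): flips 2 -> legal
(5,6): no bracket -> illegal

Answer: (1,3) (1,5) (5,3) (5,5)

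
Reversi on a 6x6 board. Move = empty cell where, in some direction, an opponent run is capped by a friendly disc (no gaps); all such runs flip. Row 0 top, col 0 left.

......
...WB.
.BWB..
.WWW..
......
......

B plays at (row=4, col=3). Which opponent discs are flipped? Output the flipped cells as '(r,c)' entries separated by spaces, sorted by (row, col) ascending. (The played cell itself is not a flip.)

Dir NW: opp run (3,2) capped by B -> flip
Dir N: opp run (3,3) capped by B -> flip
Dir NE: first cell '.' (not opp) -> no flip
Dir W: first cell '.' (not opp) -> no flip
Dir E: first cell '.' (not opp) -> no flip
Dir SW: first cell '.' (not opp) -> no flip
Dir S: first cell '.' (not opp) -> no flip
Dir SE: first cell '.' (not opp) -> no flip

Answer: (3,2) (3,3)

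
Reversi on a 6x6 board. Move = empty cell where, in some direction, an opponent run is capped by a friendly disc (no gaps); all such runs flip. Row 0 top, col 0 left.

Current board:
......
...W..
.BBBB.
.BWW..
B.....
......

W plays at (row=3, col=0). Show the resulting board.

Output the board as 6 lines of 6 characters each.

Place W at (3,0); scan 8 dirs for brackets.
Dir NW: edge -> no flip
Dir N: first cell '.' (not opp) -> no flip
Dir NE: opp run (2,1), next='.' -> no flip
Dir W: edge -> no flip
Dir E: opp run (3,1) capped by W -> flip
Dir SW: edge -> no flip
Dir S: opp run (4,0), next='.' -> no flip
Dir SE: first cell '.' (not opp) -> no flip
All flips: (3,1)

Answer: ......
...W..
.BBBB.
WWWW..
B.....
......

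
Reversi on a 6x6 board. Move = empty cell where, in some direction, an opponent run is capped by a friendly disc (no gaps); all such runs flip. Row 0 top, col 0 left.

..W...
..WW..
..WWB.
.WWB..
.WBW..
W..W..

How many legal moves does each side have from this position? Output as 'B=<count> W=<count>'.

Answer: B=7 W=5

Derivation:
-- B to move --
(0,1): no bracket -> illegal
(0,3): flips 2 -> legal
(0,4): no bracket -> illegal
(1,1): flips 1 -> legal
(1,4): no bracket -> illegal
(2,0): flips 1 -> legal
(2,1): flips 2 -> legal
(3,0): flips 2 -> legal
(3,4): no bracket -> illegal
(4,0): flips 1 -> legal
(4,4): flips 1 -> legal
(5,1): no bracket -> illegal
(5,2): no bracket -> illegal
(5,4): no bracket -> illegal
B mobility = 7
-- W to move --
(1,4): no bracket -> illegal
(1,5): no bracket -> illegal
(2,5): flips 1 -> legal
(3,4): flips 1 -> legal
(3,5): flips 1 -> legal
(4,4): flips 1 -> legal
(5,1): no bracket -> illegal
(5,2): flips 1 -> legal
W mobility = 5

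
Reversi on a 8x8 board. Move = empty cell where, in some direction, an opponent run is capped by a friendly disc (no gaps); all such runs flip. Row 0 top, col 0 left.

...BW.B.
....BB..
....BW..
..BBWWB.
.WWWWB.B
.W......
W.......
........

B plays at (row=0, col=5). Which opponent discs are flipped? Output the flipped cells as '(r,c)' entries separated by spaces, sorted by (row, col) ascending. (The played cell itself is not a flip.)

Answer: (0,4)

Derivation:
Dir NW: edge -> no flip
Dir N: edge -> no flip
Dir NE: edge -> no flip
Dir W: opp run (0,4) capped by B -> flip
Dir E: first cell 'B' (not opp) -> no flip
Dir SW: first cell 'B' (not opp) -> no flip
Dir S: first cell 'B' (not opp) -> no flip
Dir SE: first cell '.' (not opp) -> no flip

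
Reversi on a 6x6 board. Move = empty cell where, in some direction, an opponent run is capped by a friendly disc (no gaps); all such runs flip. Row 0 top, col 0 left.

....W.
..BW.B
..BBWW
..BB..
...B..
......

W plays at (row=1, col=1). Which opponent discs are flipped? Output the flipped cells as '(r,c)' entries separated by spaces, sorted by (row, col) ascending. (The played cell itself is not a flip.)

Dir NW: first cell '.' (not opp) -> no flip
Dir N: first cell '.' (not opp) -> no flip
Dir NE: first cell '.' (not opp) -> no flip
Dir W: first cell '.' (not opp) -> no flip
Dir E: opp run (1,2) capped by W -> flip
Dir SW: first cell '.' (not opp) -> no flip
Dir S: first cell '.' (not opp) -> no flip
Dir SE: opp run (2,2) (3,3), next='.' -> no flip

Answer: (1,2)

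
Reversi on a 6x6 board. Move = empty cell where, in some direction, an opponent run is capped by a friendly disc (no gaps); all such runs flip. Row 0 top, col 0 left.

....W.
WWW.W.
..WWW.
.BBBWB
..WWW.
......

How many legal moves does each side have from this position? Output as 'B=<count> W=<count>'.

Answer: B=10 W=5

Derivation:
-- B to move --
(0,0): flips 2 -> legal
(0,1): no bracket -> illegal
(0,2): flips 2 -> legal
(0,3): no bracket -> illegal
(0,5): flips 2 -> legal
(1,3): flips 3 -> legal
(1,5): flips 1 -> legal
(2,0): no bracket -> illegal
(2,1): no bracket -> illegal
(2,5): no bracket -> illegal
(4,1): no bracket -> illegal
(4,5): no bracket -> illegal
(5,1): flips 1 -> legal
(5,2): flips 1 -> legal
(5,3): flips 3 -> legal
(5,4): flips 1 -> legal
(5,5): flips 1 -> legal
B mobility = 10
-- W to move --
(2,0): flips 1 -> legal
(2,1): flips 1 -> legal
(2,5): no bracket -> illegal
(3,0): flips 3 -> legal
(4,0): flips 1 -> legal
(4,1): flips 1 -> legal
(4,5): no bracket -> illegal
W mobility = 5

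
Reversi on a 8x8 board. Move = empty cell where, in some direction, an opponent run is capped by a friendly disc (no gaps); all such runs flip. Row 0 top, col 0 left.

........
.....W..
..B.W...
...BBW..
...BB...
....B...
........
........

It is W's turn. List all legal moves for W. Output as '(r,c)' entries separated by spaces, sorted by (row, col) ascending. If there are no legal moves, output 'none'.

(1,1): no bracket -> illegal
(1,2): no bracket -> illegal
(1,3): no bracket -> illegal
(2,1): no bracket -> illegal
(2,3): no bracket -> illegal
(2,5): no bracket -> illegal
(3,1): no bracket -> illegal
(3,2): flips 2 -> legal
(4,2): flips 1 -> legal
(4,5): no bracket -> illegal
(5,2): no bracket -> illegal
(5,3): flips 1 -> legal
(5,5): no bracket -> illegal
(6,3): no bracket -> illegal
(6,4): flips 3 -> legal
(6,5): no bracket -> illegal

Answer: (3,2) (4,2) (5,3) (6,4)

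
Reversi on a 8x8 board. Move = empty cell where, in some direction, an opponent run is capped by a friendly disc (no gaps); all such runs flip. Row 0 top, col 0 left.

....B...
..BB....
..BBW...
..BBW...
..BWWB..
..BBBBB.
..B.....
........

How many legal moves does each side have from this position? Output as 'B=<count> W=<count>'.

Answer: B=4 W=16

Derivation:
-- B to move --
(1,4): flips 3 -> legal
(1,5): flips 1 -> legal
(2,5): flips 3 -> legal
(3,5): flips 3 -> legal
B mobility = 4
-- W to move --
(0,1): flips 2 -> legal
(0,2): flips 1 -> legal
(0,3): flips 3 -> legal
(0,5): no bracket -> illegal
(1,1): flips 2 -> legal
(1,4): no bracket -> illegal
(1,5): no bracket -> illegal
(2,1): flips 3 -> legal
(3,1): flips 2 -> legal
(3,5): no bracket -> illegal
(3,6): no bracket -> illegal
(4,1): flips 1 -> legal
(4,6): flips 1 -> legal
(4,7): no bracket -> illegal
(5,1): flips 2 -> legal
(5,7): no bracket -> illegal
(6,1): flips 1 -> legal
(6,3): flips 1 -> legal
(6,4): flips 1 -> legal
(6,5): flips 1 -> legal
(6,6): flips 1 -> legal
(6,7): flips 2 -> legal
(7,1): flips 2 -> legal
(7,2): no bracket -> illegal
(7,3): no bracket -> illegal
W mobility = 16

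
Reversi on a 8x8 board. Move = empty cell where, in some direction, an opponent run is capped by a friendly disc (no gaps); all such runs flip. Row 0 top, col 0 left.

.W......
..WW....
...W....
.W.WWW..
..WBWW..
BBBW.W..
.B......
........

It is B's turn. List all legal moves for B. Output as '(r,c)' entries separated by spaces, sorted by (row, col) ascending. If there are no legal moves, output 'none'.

Answer: (0,3) (2,4) (2,5) (3,2) (4,1) (4,6) (5,4) (6,3)

Derivation:
(0,0): no bracket -> illegal
(0,2): no bracket -> illegal
(0,3): flips 3 -> legal
(0,4): no bracket -> illegal
(1,0): no bracket -> illegal
(1,1): no bracket -> illegal
(1,4): no bracket -> illegal
(2,0): no bracket -> illegal
(2,1): no bracket -> illegal
(2,2): no bracket -> illegal
(2,4): flips 2 -> legal
(2,5): flips 1 -> legal
(2,6): no bracket -> illegal
(3,0): no bracket -> illegal
(3,2): flips 1 -> legal
(3,6): no bracket -> illegal
(4,0): no bracket -> illegal
(4,1): flips 1 -> legal
(4,6): flips 2 -> legal
(5,4): flips 1 -> legal
(5,6): no bracket -> illegal
(6,2): no bracket -> illegal
(6,3): flips 1 -> legal
(6,4): no bracket -> illegal
(6,5): no bracket -> illegal
(6,6): no bracket -> illegal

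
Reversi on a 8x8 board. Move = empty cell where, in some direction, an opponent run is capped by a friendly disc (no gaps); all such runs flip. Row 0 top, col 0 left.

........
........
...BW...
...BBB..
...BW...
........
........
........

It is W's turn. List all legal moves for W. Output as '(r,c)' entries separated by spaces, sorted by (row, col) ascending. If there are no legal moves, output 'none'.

(1,2): no bracket -> illegal
(1,3): no bracket -> illegal
(1,4): no bracket -> illegal
(2,2): flips 2 -> legal
(2,5): no bracket -> illegal
(2,6): flips 1 -> legal
(3,2): no bracket -> illegal
(3,6): no bracket -> illegal
(4,2): flips 2 -> legal
(4,5): no bracket -> illegal
(4,6): flips 1 -> legal
(5,2): no bracket -> illegal
(5,3): no bracket -> illegal
(5,4): no bracket -> illegal

Answer: (2,2) (2,6) (4,2) (4,6)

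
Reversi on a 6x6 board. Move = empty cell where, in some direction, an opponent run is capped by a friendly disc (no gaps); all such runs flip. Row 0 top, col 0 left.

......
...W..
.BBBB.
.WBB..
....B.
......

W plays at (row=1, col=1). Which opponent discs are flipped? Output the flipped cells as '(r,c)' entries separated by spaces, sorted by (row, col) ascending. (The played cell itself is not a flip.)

Dir NW: first cell '.' (not opp) -> no flip
Dir N: first cell '.' (not opp) -> no flip
Dir NE: first cell '.' (not opp) -> no flip
Dir W: first cell '.' (not opp) -> no flip
Dir E: first cell '.' (not opp) -> no flip
Dir SW: first cell '.' (not opp) -> no flip
Dir S: opp run (2,1) capped by W -> flip
Dir SE: opp run (2,2) (3,3) (4,4), next='.' -> no flip

Answer: (2,1)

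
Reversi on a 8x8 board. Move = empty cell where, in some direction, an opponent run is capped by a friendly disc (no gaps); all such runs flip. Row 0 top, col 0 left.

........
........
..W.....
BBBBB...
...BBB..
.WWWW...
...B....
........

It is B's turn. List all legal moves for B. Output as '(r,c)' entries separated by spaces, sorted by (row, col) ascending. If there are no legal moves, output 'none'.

Answer: (1,1) (1,2) (1,3) (4,1) (6,1) (6,2) (6,4) (6,5)

Derivation:
(1,1): flips 1 -> legal
(1,2): flips 1 -> legal
(1,3): flips 1 -> legal
(2,1): no bracket -> illegal
(2,3): no bracket -> illegal
(4,0): no bracket -> illegal
(4,1): flips 1 -> legal
(4,2): no bracket -> illegal
(5,0): no bracket -> illegal
(5,5): no bracket -> illegal
(6,0): no bracket -> illegal
(6,1): flips 1 -> legal
(6,2): flips 1 -> legal
(6,4): flips 1 -> legal
(6,5): flips 1 -> legal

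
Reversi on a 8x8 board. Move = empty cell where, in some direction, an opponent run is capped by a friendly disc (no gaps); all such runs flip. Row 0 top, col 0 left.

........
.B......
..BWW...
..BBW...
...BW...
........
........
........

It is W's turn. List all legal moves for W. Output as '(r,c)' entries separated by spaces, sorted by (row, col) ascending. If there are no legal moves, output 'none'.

(0,0): flips 3 -> legal
(0,1): no bracket -> illegal
(0,2): no bracket -> illegal
(1,0): no bracket -> illegal
(1,2): no bracket -> illegal
(1,3): no bracket -> illegal
(2,0): no bracket -> illegal
(2,1): flips 1 -> legal
(3,1): flips 2 -> legal
(4,1): flips 1 -> legal
(4,2): flips 2 -> legal
(5,2): flips 1 -> legal
(5,3): flips 2 -> legal
(5,4): no bracket -> illegal

Answer: (0,0) (2,1) (3,1) (4,1) (4,2) (5,2) (5,3)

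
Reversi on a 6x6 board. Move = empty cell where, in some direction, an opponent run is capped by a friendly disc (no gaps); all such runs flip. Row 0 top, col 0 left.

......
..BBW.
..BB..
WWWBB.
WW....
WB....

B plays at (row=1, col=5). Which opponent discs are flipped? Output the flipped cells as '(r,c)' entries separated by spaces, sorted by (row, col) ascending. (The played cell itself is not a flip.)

Dir NW: first cell '.' (not opp) -> no flip
Dir N: first cell '.' (not opp) -> no flip
Dir NE: edge -> no flip
Dir W: opp run (1,4) capped by B -> flip
Dir E: edge -> no flip
Dir SW: first cell '.' (not opp) -> no flip
Dir S: first cell '.' (not opp) -> no flip
Dir SE: edge -> no flip

Answer: (1,4)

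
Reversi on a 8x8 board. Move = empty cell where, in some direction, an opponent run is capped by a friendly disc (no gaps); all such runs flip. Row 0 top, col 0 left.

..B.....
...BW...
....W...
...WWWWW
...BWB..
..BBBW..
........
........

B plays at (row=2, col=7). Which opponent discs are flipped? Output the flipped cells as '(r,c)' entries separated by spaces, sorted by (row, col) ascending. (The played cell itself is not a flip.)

Answer: (3,6)

Derivation:
Dir NW: first cell '.' (not opp) -> no flip
Dir N: first cell '.' (not opp) -> no flip
Dir NE: edge -> no flip
Dir W: first cell '.' (not opp) -> no flip
Dir E: edge -> no flip
Dir SW: opp run (3,6) capped by B -> flip
Dir S: opp run (3,7), next='.' -> no flip
Dir SE: edge -> no flip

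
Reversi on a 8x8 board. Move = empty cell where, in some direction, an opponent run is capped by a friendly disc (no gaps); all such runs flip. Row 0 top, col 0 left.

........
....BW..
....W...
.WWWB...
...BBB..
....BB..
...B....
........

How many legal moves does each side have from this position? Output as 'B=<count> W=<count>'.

Answer: B=5 W=7

Derivation:
-- B to move --
(0,4): no bracket -> illegal
(0,5): no bracket -> illegal
(0,6): no bracket -> illegal
(1,3): no bracket -> illegal
(1,6): flips 1 -> legal
(2,0): no bracket -> illegal
(2,1): flips 1 -> legal
(2,2): flips 1 -> legal
(2,3): flips 1 -> legal
(2,5): no bracket -> illegal
(2,6): no bracket -> illegal
(3,0): flips 3 -> legal
(3,5): no bracket -> illegal
(4,0): no bracket -> illegal
(4,1): no bracket -> illegal
(4,2): no bracket -> illegal
B mobility = 5
-- W to move --
(0,3): no bracket -> illegal
(0,4): flips 1 -> legal
(0,5): no bracket -> illegal
(1,3): flips 1 -> legal
(2,3): no bracket -> illegal
(2,5): no bracket -> illegal
(3,5): flips 1 -> legal
(3,6): no bracket -> illegal
(4,2): no bracket -> illegal
(4,6): no bracket -> illegal
(5,2): no bracket -> illegal
(5,3): flips 1 -> legal
(5,6): no bracket -> illegal
(6,2): no bracket -> illegal
(6,4): flips 3 -> legal
(6,5): flips 2 -> legal
(6,6): flips 2 -> legal
(7,2): no bracket -> illegal
(7,3): no bracket -> illegal
(7,4): no bracket -> illegal
W mobility = 7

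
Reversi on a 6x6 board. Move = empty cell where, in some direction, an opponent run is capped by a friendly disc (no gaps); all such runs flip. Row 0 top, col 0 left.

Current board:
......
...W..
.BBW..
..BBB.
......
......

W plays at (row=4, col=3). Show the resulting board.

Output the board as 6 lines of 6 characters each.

Place W at (4,3); scan 8 dirs for brackets.
Dir NW: opp run (3,2) (2,1), next='.' -> no flip
Dir N: opp run (3,3) capped by W -> flip
Dir NE: opp run (3,4), next='.' -> no flip
Dir W: first cell '.' (not opp) -> no flip
Dir E: first cell '.' (not opp) -> no flip
Dir SW: first cell '.' (not opp) -> no flip
Dir S: first cell '.' (not opp) -> no flip
Dir SE: first cell '.' (not opp) -> no flip
All flips: (3,3)

Answer: ......
...W..
.BBW..
..BWB.
...W..
......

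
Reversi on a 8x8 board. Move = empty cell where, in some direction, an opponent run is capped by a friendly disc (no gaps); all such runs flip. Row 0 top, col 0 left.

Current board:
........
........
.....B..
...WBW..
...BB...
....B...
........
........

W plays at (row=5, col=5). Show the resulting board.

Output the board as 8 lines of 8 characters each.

Place W at (5,5); scan 8 dirs for brackets.
Dir NW: opp run (4,4) capped by W -> flip
Dir N: first cell '.' (not opp) -> no flip
Dir NE: first cell '.' (not opp) -> no flip
Dir W: opp run (5,4), next='.' -> no flip
Dir E: first cell '.' (not opp) -> no flip
Dir SW: first cell '.' (not opp) -> no flip
Dir S: first cell '.' (not opp) -> no flip
Dir SE: first cell '.' (not opp) -> no flip
All flips: (4,4)

Answer: ........
........
.....B..
...WBW..
...BW...
....BW..
........
........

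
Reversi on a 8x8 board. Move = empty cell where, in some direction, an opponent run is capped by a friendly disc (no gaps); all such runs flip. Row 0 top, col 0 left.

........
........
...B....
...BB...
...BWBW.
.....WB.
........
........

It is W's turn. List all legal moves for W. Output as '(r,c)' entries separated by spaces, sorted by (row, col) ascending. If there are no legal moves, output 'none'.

(1,2): no bracket -> illegal
(1,3): no bracket -> illegal
(1,4): no bracket -> illegal
(2,2): flips 1 -> legal
(2,4): flips 1 -> legal
(2,5): no bracket -> illegal
(3,2): no bracket -> illegal
(3,5): flips 1 -> legal
(3,6): no bracket -> illegal
(4,2): flips 1 -> legal
(4,7): no bracket -> illegal
(5,2): no bracket -> illegal
(5,3): no bracket -> illegal
(5,4): no bracket -> illegal
(5,7): flips 1 -> legal
(6,5): no bracket -> illegal
(6,6): flips 1 -> legal
(6,7): no bracket -> illegal

Answer: (2,2) (2,4) (3,5) (4,2) (5,7) (6,6)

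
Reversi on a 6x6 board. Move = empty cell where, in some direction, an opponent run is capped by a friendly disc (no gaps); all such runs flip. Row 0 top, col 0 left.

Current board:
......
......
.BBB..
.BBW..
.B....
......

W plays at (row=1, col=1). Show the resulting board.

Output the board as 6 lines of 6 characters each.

Place W at (1,1); scan 8 dirs for brackets.
Dir NW: first cell '.' (not opp) -> no flip
Dir N: first cell '.' (not opp) -> no flip
Dir NE: first cell '.' (not opp) -> no flip
Dir W: first cell '.' (not opp) -> no flip
Dir E: first cell '.' (not opp) -> no flip
Dir SW: first cell '.' (not opp) -> no flip
Dir S: opp run (2,1) (3,1) (4,1), next='.' -> no flip
Dir SE: opp run (2,2) capped by W -> flip
All flips: (2,2)

Answer: ......
.W....
.BWB..
.BBW..
.B....
......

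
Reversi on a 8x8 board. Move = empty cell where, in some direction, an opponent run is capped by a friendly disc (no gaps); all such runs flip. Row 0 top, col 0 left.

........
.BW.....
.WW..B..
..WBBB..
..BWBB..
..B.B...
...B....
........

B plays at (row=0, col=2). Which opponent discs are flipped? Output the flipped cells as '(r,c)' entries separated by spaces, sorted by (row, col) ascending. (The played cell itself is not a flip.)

Answer: (1,2) (2,2) (3,2)

Derivation:
Dir NW: edge -> no flip
Dir N: edge -> no flip
Dir NE: edge -> no flip
Dir W: first cell '.' (not opp) -> no flip
Dir E: first cell '.' (not opp) -> no flip
Dir SW: first cell 'B' (not opp) -> no flip
Dir S: opp run (1,2) (2,2) (3,2) capped by B -> flip
Dir SE: first cell '.' (not opp) -> no flip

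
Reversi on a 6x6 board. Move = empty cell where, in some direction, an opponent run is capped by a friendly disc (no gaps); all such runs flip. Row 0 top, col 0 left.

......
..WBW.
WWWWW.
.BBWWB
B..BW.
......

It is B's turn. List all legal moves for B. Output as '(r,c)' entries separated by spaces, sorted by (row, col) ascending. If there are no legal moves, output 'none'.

(0,1): no bracket -> illegal
(0,2): flips 2 -> legal
(0,3): no bracket -> illegal
(0,4): no bracket -> illegal
(0,5): flips 2 -> legal
(1,0): flips 1 -> legal
(1,1): flips 2 -> legal
(1,5): flips 1 -> legal
(2,5): flips 1 -> legal
(3,0): no bracket -> illegal
(4,2): no bracket -> illegal
(4,5): flips 1 -> legal
(5,3): flips 1 -> legal
(5,4): no bracket -> illegal
(5,5): no bracket -> illegal

Answer: (0,2) (0,5) (1,0) (1,1) (1,5) (2,5) (4,5) (5,3)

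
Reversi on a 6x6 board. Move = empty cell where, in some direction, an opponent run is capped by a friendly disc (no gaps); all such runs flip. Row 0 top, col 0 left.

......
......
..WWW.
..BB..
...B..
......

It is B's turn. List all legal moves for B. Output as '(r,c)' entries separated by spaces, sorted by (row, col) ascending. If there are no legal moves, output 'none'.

(1,1): flips 1 -> legal
(1,2): flips 1 -> legal
(1,3): flips 1 -> legal
(1,4): flips 1 -> legal
(1,5): flips 1 -> legal
(2,1): no bracket -> illegal
(2,5): no bracket -> illegal
(3,1): no bracket -> illegal
(3,4): no bracket -> illegal
(3,5): no bracket -> illegal

Answer: (1,1) (1,2) (1,3) (1,4) (1,5)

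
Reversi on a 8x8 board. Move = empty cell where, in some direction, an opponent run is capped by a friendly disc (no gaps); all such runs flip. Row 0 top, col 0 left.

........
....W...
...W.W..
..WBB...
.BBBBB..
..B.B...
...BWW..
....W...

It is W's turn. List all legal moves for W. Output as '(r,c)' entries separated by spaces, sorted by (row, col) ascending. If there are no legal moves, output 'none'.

(2,2): no bracket -> illegal
(2,4): flips 3 -> legal
(3,0): flips 3 -> legal
(3,1): no bracket -> illegal
(3,5): flips 2 -> legal
(3,6): no bracket -> illegal
(4,0): no bracket -> illegal
(4,6): no bracket -> illegal
(5,0): flips 1 -> legal
(5,1): no bracket -> illegal
(5,3): flips 2 -> legal
(5,5): no bracket -> illegal
(5,6): flips 2 -> legal
(6,1): flips 3 -> legal
(6,2): flips 3 -> legal
(7,2): no bracket -> illegal
(7,3): no bracket -> illegal

Answer: (2,4) (3,0) (3,5) (5,0) (5,3) (5,6) (6,1) (6,2)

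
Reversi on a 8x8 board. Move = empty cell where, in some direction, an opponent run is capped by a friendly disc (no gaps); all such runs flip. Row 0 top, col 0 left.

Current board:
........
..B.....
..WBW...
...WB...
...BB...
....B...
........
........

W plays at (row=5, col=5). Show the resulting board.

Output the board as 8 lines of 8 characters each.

Answer: ........
..B.....
..WBW...
...WB...
...BW...
....BW..
........
........

Derivation:
Place W at (5,5); scan 8 dirs for brackets.
Dir NW: opp run (4,4) capped by W -> flip
Dir N: first cell '.' (not opp) -> no flip
Dir NE: first cell '.' (not opp) -> no flip
Dir W: opp run (5,4), next='.' -> no flip
Dir E: first cell '.' (not opp) -> no flip
Dir SW: first cell '.' (not opp) -> no flip
Dir S: first cell '.' (not opp) -> no flip
Dir SE: first cell '.' (not opp) -> no flip
All flips: (4,4)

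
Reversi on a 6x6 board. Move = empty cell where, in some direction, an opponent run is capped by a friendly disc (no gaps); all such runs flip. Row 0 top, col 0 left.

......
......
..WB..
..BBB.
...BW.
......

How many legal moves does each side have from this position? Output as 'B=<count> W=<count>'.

Answer: B=6 W=2

Derivation:
-- B to move --
(1,1): flips 1 -> legal
(1,2): flips 1 -> legal
(1,3): no bracket -> illegal
(2,1): flips 1 -> legal
(3,1): no bracket -> illegal
(3,5): no bracket -> illegal
(4,5): flips 1 -> legal
(5,3): no bracket -> illegal
(5,4): flips 1 -> legal
(5,5): flips 1 -> legal
B mobility = 6
-- W to move --
(1,2): no bracket -> illegal
(1,3): no bracket -> illegal
(1,4): no bracket -> illegal
(2,1): no bracket -> illegal
(2,4): flips 2 -> legal
(2,5): no bracket -> illegal
(3,1): no bracket -> illegal
(3,5): no bracket -> illegal
(4,1): no bracket -> illegal
(4,2): flips 2 -> legal
(4,5): no bracket -> illegal
(5,2): no bracket -> illegal
(5,3): no bracket -> illegal
(5,4): no bracket -> illegal
W mobility = 2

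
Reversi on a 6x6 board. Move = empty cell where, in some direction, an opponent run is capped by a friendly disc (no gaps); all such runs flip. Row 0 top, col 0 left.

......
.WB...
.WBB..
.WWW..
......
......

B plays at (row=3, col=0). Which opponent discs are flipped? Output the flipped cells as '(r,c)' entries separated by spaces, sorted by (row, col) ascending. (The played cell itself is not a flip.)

Answer: (2,1)

Derivation:
Dir NW: edge -> no flip
Dir N: first cell '.' (not opp) -> no flip
Dir NE: opp run (2,1) capped by B -> flip
Dir W: edge -> no flip
Dir E: opp run (3,1) (3,2) (3,3), next='.' -> no flip
Dir SW: edge -> no flip
Dir S: first cell '.' (not opp) -> no flip
Dir SE: first cell '.' (not opp) -> no flip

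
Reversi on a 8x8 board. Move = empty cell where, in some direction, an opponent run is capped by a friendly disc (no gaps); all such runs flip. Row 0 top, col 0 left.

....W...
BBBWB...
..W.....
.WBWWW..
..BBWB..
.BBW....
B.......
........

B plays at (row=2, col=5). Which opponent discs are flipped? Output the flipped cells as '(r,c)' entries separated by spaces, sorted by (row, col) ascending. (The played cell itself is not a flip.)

Answer: (3,4) (3,5)

Derivation:
Dir NW: first cell 'B' (not opp) -> no flip
Dir N: first cell '.' (not opp) -> no flip
Dir NE: first cell '.' (not opp) -> no flip
Dir W: first cell '.' (not opp) -> no flip
Dir E: first cell '.' (not opp) -> no flip
Dir SW: opp run (3,4) capped by B -> flip
Dir S: opp run (3,5) capped by B -> flip
Dir SE: first cell '.' (not opp) -> no flip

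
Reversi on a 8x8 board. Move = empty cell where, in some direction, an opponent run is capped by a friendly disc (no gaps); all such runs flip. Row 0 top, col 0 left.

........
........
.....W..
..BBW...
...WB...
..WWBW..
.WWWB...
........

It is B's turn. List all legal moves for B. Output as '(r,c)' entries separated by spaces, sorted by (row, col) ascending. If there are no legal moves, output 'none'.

Answer: (2,4) (3,5) (4,2) (4,6) (5,1) (5,6) (6,0) (6,6) (7,1) (7,2) (7,3)

Derivation:
(1,4): no bracket -> illegal
(1,5): no bracket -> illegal
(1,6): no bracket -> illegal
(2,3): no bracket -> illegal
(2,4): flips 1 -> legal
(2,6): no bracket -> illegal
(3,5): flips 1 -> legal
(3,6): no bracket -> illegal
(4,1): no bracket -> illegal
(4,2): flips 2 -> legal
(4,5): no bracket -> illegal
(4,6): flips 1 -> legal
(5,0): no bracket -> illegal
(5,1): flips 2 -> legal
(5,6): flips 1 -> legal
(6,0): flips 3 -> legal
(6,5): no bracket -> illegal
(6,6): flips 1 -> legal
(7,0): no bracket -> illegal
(7,1): flips 2 -> legal
(7,2): flips 1 -> legal
(7,3): flips 3 -> legal
(7,4): no bracket -> illegal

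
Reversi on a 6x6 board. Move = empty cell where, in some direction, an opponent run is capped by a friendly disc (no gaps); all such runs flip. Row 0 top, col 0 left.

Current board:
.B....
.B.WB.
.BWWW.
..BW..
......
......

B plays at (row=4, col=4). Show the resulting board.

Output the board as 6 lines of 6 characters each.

Answer: .B....
.B.WB.
.BBWW.
..BB..
....B.
......

Derivation:
Place B at (4,4); scan 8 dirs for brackets.
Dir NW: opp run (3,3) (2,2) capped by B -> flip
Dir N: first cell '.' (not opp) -> no flip
Dir NE: first cell '.' (not opp) -> no flip
Dir W: first cell '.' (not opp) -> no flip
Dir E: first cell '.' (not opp) -> no flip
Dir SW: first cell '.' (not opp) -> no flip
Dir S: first cell '.' (not opp) -> no flip
Dir SE: first cell '.' (not opp) -> no flip
All flips: (2,2) (3,3)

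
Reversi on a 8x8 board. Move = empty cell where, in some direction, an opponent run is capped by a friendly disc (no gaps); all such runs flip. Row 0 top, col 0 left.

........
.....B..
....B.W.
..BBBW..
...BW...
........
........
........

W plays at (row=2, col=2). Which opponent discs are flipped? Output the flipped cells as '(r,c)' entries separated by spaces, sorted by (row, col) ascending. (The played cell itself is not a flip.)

Dir NW: first cell '.' (not opp) -> no flip
Dir N: first cell '.' (not opp) -> no flip
Dir NE: first cell '.' (not opp) -> no flip
Dir W: first cell '.' (not opp) -> no flip
Dir E: first cell '.' (not opp) -> no flip
Dir SW: first cell '.' (not opp) -> no flip
Dir S: opp run (3,2), next='.' -> no flip
Dir SE: opp run (3,3) capped by W -> flip

Answer: (3,3)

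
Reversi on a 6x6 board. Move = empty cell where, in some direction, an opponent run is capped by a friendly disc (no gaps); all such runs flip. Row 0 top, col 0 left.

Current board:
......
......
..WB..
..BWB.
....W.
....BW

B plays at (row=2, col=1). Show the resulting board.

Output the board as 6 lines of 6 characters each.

Answer: ......
......
.BBB..
..BWB.
....W.
....BW

Derivation:
Place B at (2,1); scan 8 dirs for brackets.
Dir NW: first cell '.' (not opp) -> no flip
Dir N: first cell '.' (not opp) -> no flip
Dir NE: first cell '.' (not opp) -> no flip
Dir W: first cell '.' (not opp) -> no flip
Dir E: opp run (2,2) capped by B -> flip
Dir SW: first cell '.' (not opp) -> no flip
Dir S: first cell '.' (not opp) -> no flip
Dir SE: first cell 'B' (not opp) -> no flip
All flips: (2,2)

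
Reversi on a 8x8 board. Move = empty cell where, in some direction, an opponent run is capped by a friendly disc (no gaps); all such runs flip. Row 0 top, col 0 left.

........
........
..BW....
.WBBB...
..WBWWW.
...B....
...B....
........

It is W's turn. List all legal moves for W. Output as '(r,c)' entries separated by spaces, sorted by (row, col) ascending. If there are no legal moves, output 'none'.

Answer: (1,1) (1,2) (1,3) (2,1) (2,4) (3,5) (4,1) (6,2) (6,4) (7,3)

Derivation:
(1,1): flips 2 -> legal
(1,2): flips 2 -> legal
(1,3): flips 1 -> legal
(2,1): flips 1 -> legal
(2,4): flips 2 -> legal
(2,5): no bracket -> illegal
(3,5): flips 3 -> legal
(4,1): flips 1 -> legal
(5,2): no bracket -> illegal
(5,4): no bracket -> illegal
(6,2): flips 1 -> legal
(6,4): flips 1 -> legal
(7,2): no bracket -> illegal
(7,3): flips 4 -> legal
(7,4): no bracket -> illegal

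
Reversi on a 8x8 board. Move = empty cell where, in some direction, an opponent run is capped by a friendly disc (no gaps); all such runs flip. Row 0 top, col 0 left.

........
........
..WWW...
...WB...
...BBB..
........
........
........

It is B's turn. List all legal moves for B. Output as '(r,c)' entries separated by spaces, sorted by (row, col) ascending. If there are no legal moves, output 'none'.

Answer: (1,1) (1,2) (1,3) (1,4) (3,2)

Derivation:
(1,1): flips 2 -> legal
(1,2): flips 1 -> legal
(1,3): flips 2 -> legal
(1,4): flips 1 -> legal
(1,5): no bracket -> illegal
(2,1): no bracket -> illegal
(2,5): no bracket -> illegal
(3,1): no bracket -> illegal
(3,2): flips 1 -> legal
(3,5): no bracket -> illegal
(4,2): no bracket -> illegal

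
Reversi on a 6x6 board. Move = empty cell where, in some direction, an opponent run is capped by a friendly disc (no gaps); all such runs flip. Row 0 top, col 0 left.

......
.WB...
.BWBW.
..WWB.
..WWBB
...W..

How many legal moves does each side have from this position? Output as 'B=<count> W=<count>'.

-- B to move --
(0,0): flips 3 -> legal
(0,1): flips 1 -> legal
(0,2): no bracket -> illegal
(1,0): flips 1 -> legal
(1,3): no bracket -> illegal
(1,4): flips 1 -> legal
(1,5): no bracket -> illegal
(2,0): no bracket -> illegal
(2,5): flips 1 -> legal
(3,1): flips 2 -> legal
(3,5): no bracket -> illegal
(4,1): flips 3 -> legal
(5,1): no bracket -> illegal
(5,2): flips 4 -> legal
(5,4): flips 2 -> legal
B mobility = 9
-- W to move --
(0,1): no bracket -> illegal
(0,2): flips 1 -> legal
(0,3): no bracket -> illegal
(1,0): flips 1 -> legal
(1,3): flips 2 -> legal
(1,4): flips 1 -> legal
(2,0): flips 1 -> legal
(2,5): flips 1 -> legal
(3,0): no bracket -> illegal
(3,1): flips 1 -> legal
(3,5): flips 2 -> legal
(5,4): flips 2 -> legal
(5,5): flips 1 -> legal
W mobility = 10

Answer: B=9 W=10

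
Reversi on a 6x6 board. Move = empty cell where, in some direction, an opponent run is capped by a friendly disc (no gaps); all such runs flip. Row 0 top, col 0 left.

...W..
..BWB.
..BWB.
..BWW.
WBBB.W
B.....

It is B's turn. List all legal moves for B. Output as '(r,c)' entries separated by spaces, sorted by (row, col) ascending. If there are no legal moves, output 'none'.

(0,2): flips 1 -> legal
(0,4): flips 1 -> legal
(2,5): flips 1 -> legal
(3,0): flips 1 -> legal
(3,1): no bracket -> illegal
(3,5): flips 2 -> legal
(4,4): flips 2 -> legal
(5,1): no bracket -> illegal
(5,4): no bracket -> illegal
(5,5): no bracket -> illegal

Answer: (0,2) (0,4) (2,5) (3,0) (3,5) (4,4)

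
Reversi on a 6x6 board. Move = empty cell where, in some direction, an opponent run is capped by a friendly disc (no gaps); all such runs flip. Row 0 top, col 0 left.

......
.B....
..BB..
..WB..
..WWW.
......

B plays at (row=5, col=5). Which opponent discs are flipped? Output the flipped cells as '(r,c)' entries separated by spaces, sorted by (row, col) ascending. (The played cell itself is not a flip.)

Dir NW: opp run (4,4) capped by B -> flip
Dir N: first cell '.' (not opp) -> no flip
Dir NE: edge -> no flip
Dir W: first cell '.' (not opp) -> no flip
Dir E: edge -> no flip
Dir SW: edge -> no flip
Dir S: edge -> no flip
Dir SE: edge -> no flip

Answer: (4,4)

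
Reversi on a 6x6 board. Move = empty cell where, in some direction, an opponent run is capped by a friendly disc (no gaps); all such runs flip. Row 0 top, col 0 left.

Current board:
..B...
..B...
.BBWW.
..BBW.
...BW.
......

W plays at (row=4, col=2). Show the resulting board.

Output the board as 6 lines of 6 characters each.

Answer: ..B...
..B...
.BBWW.
..BWW.
..WWW.
......

Derivation:
Place W at (4,2); scan 8 dirs for brackets.
Dir NW: first cell '.' (not opp) -> no flip
Dir N: opp run (3,2) (2,2) (1,2) (0,2), next=edge -> no flip
Dir NE: opp run (3,3) capped by W -> flip
Dir W: first cell '.' (not opp) -> no flip
Dir E: opp run (4,3) capped by W -> flip
Dir SW: first cell '.' (not opp) -> no flip
Dir S: first cell '.' (not opp) -> no flip
Dir SE: first cell '.' (not opp) -> no flip
All flips: (3,3) (4,3)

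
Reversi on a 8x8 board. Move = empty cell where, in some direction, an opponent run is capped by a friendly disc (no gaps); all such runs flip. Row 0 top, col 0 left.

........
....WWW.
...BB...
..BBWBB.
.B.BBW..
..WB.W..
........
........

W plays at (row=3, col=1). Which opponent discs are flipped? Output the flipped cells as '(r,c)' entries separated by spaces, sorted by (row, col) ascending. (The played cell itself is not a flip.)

Dir NW: first cell '.' (not opp) -> no flip
Dir N: first cell '.' (not opp) -> no flip
Dir NE: first cell '.' (not opp) -> no flip
Dir W: first cell '.' (not opp) -> no flip
Dir E: opp run (3,2) (3,3) capped by W -> flip
Dir SW: first cell '.' (not opp) -> no flip
Dir S: opp run (4,1), next='.' -> no flip
Dir SE: first cell '.' (not opp) -> no flip

Answer: (3,2) (3,3)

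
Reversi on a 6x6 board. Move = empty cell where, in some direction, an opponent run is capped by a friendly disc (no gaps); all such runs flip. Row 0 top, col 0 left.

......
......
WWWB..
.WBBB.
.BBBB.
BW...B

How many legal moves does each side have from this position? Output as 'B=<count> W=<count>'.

-- B to move --
(1,0): flips 1 -> legal
(1,1): flips 3 -> legal
(1,2): flips 1 -> legal
(1,3): no bracket -> illegal
(3,0): flips 1 -> legal
(4,0): no bracket -> illegal
(5,2): flips 1 -> legal
B mobility = 5
-- W to move --
(1,2): no bracket -> illegal
(1,3): no bracket -> illegal
(1,4): no bracket -> illegal
(2,4): flips 3 -> legal
(2,5): no bracket -> illegal
(3,0): no bracket -> illegal
(3,5): flips 3 -> legal
(4,0): no bracket -> illegal
(4,5): no bracket -> illegal
(5,2): flips 2 -> legal
(5,3): flips 1 -> legal
(5,4): flips 2 -> legal
W mobility = 5

Answer: B=5 W=5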